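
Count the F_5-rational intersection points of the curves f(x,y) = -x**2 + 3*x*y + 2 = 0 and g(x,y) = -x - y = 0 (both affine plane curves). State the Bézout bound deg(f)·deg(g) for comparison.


Common zeros: ∅; count = 0; Bézout bound = 2.

deg(f) = 2, deg(g) = 1, so Bézout bound = 2.
Scan x ∈ F_5. For each x, list the y ∈ F_5 with f(x, y) ≡ 0 and those with g(x, y) ≡ 0 (mod 5); the common zeros in that column are the intersection.
  x = 0: f ≡ 0 at y ∈ ∅; g ≡ 0 at y ∈ {0}; common: ∅.
  x = 1: f ≡ 0 at y ∈ {3}; g ≡ 0 at y ∈ {4}; common: ∅.
  x = 2: f ≡ 0 at y ∈ {2}; g ≡ 0 at y ∈ {3}; common: ∅.
  x = 3: f ≡ 0 at y ∈ {3}; g ≡ 0 at y ∈ {2}; common: ∅.
  x = 4: f ≡ 0 at y ∈ {2}; g ≡ 0 at y ∈ {1}; common: ∅.
Collecting: common zeros = ∅, so the count is 0.
Comparison with the Bézout bound: 0 ≤ 2 = deg(f)·deg(g), as expected for curves with no common component (the affine F_5-count falls short of the bound because intersections may lie at infinity, over extension fields, or carry multiplicity).


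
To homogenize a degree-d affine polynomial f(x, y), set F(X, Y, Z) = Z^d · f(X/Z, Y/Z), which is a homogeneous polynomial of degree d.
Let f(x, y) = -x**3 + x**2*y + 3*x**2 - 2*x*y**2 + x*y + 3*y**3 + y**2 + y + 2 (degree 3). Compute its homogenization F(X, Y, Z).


F(X, Y, Z) = -X**3 + X**2*Y + 3*X**2*Z - 2*X*Y**2 + X*Y*Z + 3*Y**3 + Y**2*Z + Y*Z**2 + 2*Z**3

deg(f) = 3.
Substitute x = X/Z, y = Y/Z into f, then multiply by Z^3.
  monomial -1·x^3·y^0 ↦ -1·X^3·Y^0·Z^0.
  monomial 1·x^2·y^1 ↦ 1·X^2·Y^1·Z^0.
  monomial 3·x^2·y^0 ↦ 3·X^2·Y^0·Z^1.
  monomial -2·x^1·y^2 ↦ -2·X^1·Y^2·Z^0.
  monomial 1·x^1·y^1 ↦ 1·X^1·Y^1·Z^1.
  monomial 3·x^0·y^3 ↦ 3·X^0·Y^3·Z^0.
  monomial 1·x^0·y^2 ↦ 1·X^0·Y^2·Z^1.
  monomial 1·x^0·y^1 ↦ 1·X^0·Y^1·Z^2.
  monomial 2·x^0·y^0 ↦ 2·X^0·Y^0·Z^3.
Collecting: F(X, Y, Z) = -X**3 + X**2*Y + 3*X**2*Z - 2*X*Y**2 + X*Y*Z + 3*Y**3 + Y**2*Z + Y*Z**2 + 2*Z**3.


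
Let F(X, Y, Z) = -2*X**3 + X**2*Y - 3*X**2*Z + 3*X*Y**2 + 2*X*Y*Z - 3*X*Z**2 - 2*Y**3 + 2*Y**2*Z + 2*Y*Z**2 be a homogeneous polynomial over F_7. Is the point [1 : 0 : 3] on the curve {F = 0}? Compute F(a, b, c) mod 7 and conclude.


F(1,0,3) ≡ 4 (mod 7); P is NOT on the curve.

Evaluate F(1, 0, 3) term-by-term (mod 7).
  -2*X**3 ↦ -2·1·1·1 = -2
  X**2*Y ↦ 1·1·0·1 = 0
  -3*X**2*Z ↦ -3·1·1·3 = -9
  3*X*Y**2 ↦ 3·1·0·1 = 0
  2*X*Y*Z ↦ 2·1·0·3 = 0
  -3*X*Z**2 ↦ -3·1·1·9 = -27
  -2*Y**3 ↦ -2·1·0·1 = 0
  2*Y**2*Z ↦ 2·1·0·3 = 0
  2*Y*Z**2 ↦ 2·1·0·9 = 0
Sum: F(1, 0, 3) = (-2) + (0) + (-9) + (0) + (0) + (-27) + (0) + (0) + (0) = -38.
Reducing mod 7: -38 ≡ 4 (mod 7).
Since F(a, b, c) ≡ 4 ≠ 0 (mod 7), P does NOT lie on the curve.


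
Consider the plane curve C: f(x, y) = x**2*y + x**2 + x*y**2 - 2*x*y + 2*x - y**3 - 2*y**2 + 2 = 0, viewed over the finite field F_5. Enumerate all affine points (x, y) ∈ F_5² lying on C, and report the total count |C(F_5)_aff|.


Affine F_5-points: {(1, 0), (2, 0), (3, 1), (4, 1)}; count = 4.

For each of the 25 pairs (x, y) ∈ F_5², evaluate f(x, y) mod 5. Record the zeros.
  x = 0: [0↦2, 1↦4, 2↦1, 3↦2, 4↦1]  zeros at y ∈ ∅
  x = 1: [0↦0, 1↦2, 2↦1, 3↦1, 4↦1]  zeros at y ∈ {0}
  x = 2: [0↦0, 1↦4, 2↦2, 3↦3, 4↦1]  zeros at y ∈ {0}
  x = 3: [0↦2, 1↦0, 2↦4, 3↦3, 4↦1]  zeros at y ∈ {1}
  x = 4: [0↦1, 1↦0, 2↦2, 3↦1, 4↦1]  zeros at y ∈ {1}
Collecting zeros: affine points = {(1, 0), (2, 0), (3, 1), (4, 1)}.
Total count |C(F_5)_aff| = 4.


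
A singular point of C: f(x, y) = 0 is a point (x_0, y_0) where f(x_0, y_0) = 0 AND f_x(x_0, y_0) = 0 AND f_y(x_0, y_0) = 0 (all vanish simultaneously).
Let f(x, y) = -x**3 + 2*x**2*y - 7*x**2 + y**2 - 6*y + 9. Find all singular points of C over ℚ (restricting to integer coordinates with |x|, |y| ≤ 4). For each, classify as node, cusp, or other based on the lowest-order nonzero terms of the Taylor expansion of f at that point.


Singular points: {(0, 3)}; classification: node.

Compute partial derivatives:
  f_x = -3*x**2 + 4*x*y - 14*x.
  f_y = 2*x**2 + 2*y - 6.
Scan x_0 ∈ {−4, ..., 4}. For each x_0, f_y(x_0, y) is a polynomial in y; find its integer roots y ∈ {−4, ..., 4}, then test f_x and f at those candidates.
  x = -4: f_y(-4, y) = 2*y + 26; no integer root y with |y| ≤ 4.
  x = -3: f_y(-3, y) = 2*y + 12; no integer root y with |y| ≤ 4.
  x = -2: f_y(-2, y) = 2*y + 2; vanishes at y ∈ {-1}. (-2, -1): f_x = 24 ≠ 0.
  x = -1: f_y(-1, y) = 2*y - 4; vanishes at y ∈ {2}. (-1, 2): f_x = 3 ≠ 0.
  x = 0: f_y(0, y) = 2*y - 6; vanishes at y ∈ {3}. (0, 3): f_x = 0, f = 0 — SINGULAR.
  x = 1: f_y(1, y) = 2*y - 4; vanishes at y ∈ {2}. (1, 2): f_x = -9 ≠ 0.
  x = 2: f_y(2, y) = 2*y + 2; vanishes at y ∈ {-1}. (2, -1): f_x = -48 ≠ 0.
  x = 3: f_y(3, y) = 2*y + 12; no integer root y with |y| ≤ 4.
  x = 4: f_y(4, y) = 2*y + 26; no integer root y with |y| ≤ 4.
Only singular point on the grid: (0, 3).
Classify: substitute x = 0 + u, y = 3 + v and expand: f = -u**3 + 2*u**2*v - u**2 + v**2.
No constant or linear terms (consistent with a singular point). Quadratic part: -u**2 + v**2. Cubic part: -u**3 + 2*u**2*v.
The quadratic part v**2 - u**2 = (v − u)(v + u) splits into two distinct linear factors, so there are two distinct tangent lines y − 3 = ±(x − 0) — this is a node (ordinary double point).
Classification: node.


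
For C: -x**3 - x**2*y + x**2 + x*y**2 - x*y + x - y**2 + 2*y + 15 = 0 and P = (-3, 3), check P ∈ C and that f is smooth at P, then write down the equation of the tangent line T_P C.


Tangent line at P: -8*x - 28*y + 60 = 0.

Step 1: f(-3, 3) = 0, so P lies on C.
Step 2: partial derivatives
  f_x(x, y) = -3*x**2 - 2*x*y + 2*x + y**2 - y + 1, f_y(x, y) = -x**2 + 2*x*y - x - 2*y + 2.
  f_x(P) = -8, f_y(P) = -28 (gradient nonzero, so P is smooth).
Step 3: tangent line at P: -8·(x − -3) + -28·(y − 3) = 0.
Expanding: -8*x - 28*y + 60 = 0.


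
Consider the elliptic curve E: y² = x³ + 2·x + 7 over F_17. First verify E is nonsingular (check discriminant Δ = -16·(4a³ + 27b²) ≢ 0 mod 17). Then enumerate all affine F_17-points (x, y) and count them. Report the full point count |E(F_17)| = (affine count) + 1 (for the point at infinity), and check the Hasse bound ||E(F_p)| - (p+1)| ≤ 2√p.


Affine points = {(2, 6), (2, 11), (8, 5), (8, 12), (11, 0), (12, 5), (12, 12), (14, 5), (14, 12), (16, 2), (16, 15)}; affine count = 11; |E(F_17)| = 12.

Discriminant check: Δ ∝ 4a³ + 27b² = 4·2³ + 27·7² = 4·8 + 27·49 ≡ 12 (mod 17). Nonzero ⇒ E is nonsingular.
For each x ∈ F_17, compute rhs = x³ + 2·x + 7 mod 17, then count y ∈ F_17 with y² ≡ rhs.
  x = 0: rhs = 7, matching y values: none (0 points).
  x = 1: rhs = 10, matching y values: none (0 points).
  x = 2: rhs = 2, matching y values: 6, 11 (2 points).
  x = 3: rhs = 6, matching y values: none (0 points).
  x = 4: rhs = 11, matching y values: none (0 points).
  x = 5: rhs = 6, matching y values: none (0 points).
  x = 6: rhs = 14, matching y values: none (0 points).
  x = 7: rhs = 7, matching y values: none (0 points).
  x = 8: rhs = 8, matching y values: 5, 12 (2 points).
  x = 9: rhs = 6, matching y values: none (0 points).
  x = 10: rhs = 7, matching y values: none (0 points).
  x = 11: rhs = 0, matching y values: 0 (1 points).
  x = 12: rhs = 8, matching y values: 5, 12 (2 points).
  x = 13: rhs = 3, matching y values: none (0 points).
  x = 14: rhs = 8, matching y values: 5, 12 (2 points).
  x = 15: rhs = 12, matching y values: none (0 points).
  x = 16: rhs = 4, matching y values: 2, 15 (2 points).
Total affine count: 11.
Full point count |E(F_17)| = 11 + 1 = 12.
Hasse bound: |12 − (17+1)| = |-6| = 6 ≤ 2√17 ≈ 8.2462 ✓.


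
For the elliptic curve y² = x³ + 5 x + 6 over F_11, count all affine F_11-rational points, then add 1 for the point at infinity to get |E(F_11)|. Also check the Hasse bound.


Affine points = {(1, 1), (1, 10), (3, 2), (3, 9), (10, 0)}; affine count = 5; |E(F_11)| = 6.

Discriminant check: Δ ∝ 4a³ + 27b² = 4·5³ + 27·6² = 4·125 + 27·36 ≡ 9 (mod 11). Nonzero ⇒ E is nonsingular.
For each x ∈ F_11, compute rhs = x³ + 5·x + 6 mod 11, then count y ∈ F_11 with y² ≡ rhs.
  x = 0: rhs = 6, matching y values: none (0 points).
  x = 1: rhs = 1, matching y values: 1, 10 (2 points).
  x = 2: rhs = 2, matching y values: none (0 points).
  x = 3: rhs = 4, matching y values: 2, 9 (2 points).
  x = 4: rhs = 2, matching y values: none (0 points).
  x = 5: rhs = 2, matching y values: none (0 points).
  x = 6: rhs = 10, matching y values: none (0 points).
  x = 7: rhs = 10, matching y values: none (0 points).
  x = 8: rhs = 8, matching y values: none (0 points).
  x = 9: rhs = 10, matching y values: none (0 points).
  x = 10: rhs = 0, matching y values: 0 (1 points).
Total affine count: 5.
Full point count |E(F_11)| = 5 + 1 = 6.
Hasse bound: |6 − (11+1)| = |-6| = 6 ≤ 2√11 ≈ 6.6332 ✓.


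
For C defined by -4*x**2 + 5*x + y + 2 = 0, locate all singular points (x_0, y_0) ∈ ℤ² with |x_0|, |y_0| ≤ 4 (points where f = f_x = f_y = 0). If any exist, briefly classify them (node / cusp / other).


No singular points in the scanned grid; C is smooth there.

Compute partial derivatives:
  f_x = 5 - 8*x.
  f_y = 1.
f_y = 1 is a nonzero constant, so f_y never vanishes: no point (x, y) can satisfy f = f_x = f_y = 0. In particular no (x, y) ∈ {−4, ..., 4}² is singular; the curve is smooth.


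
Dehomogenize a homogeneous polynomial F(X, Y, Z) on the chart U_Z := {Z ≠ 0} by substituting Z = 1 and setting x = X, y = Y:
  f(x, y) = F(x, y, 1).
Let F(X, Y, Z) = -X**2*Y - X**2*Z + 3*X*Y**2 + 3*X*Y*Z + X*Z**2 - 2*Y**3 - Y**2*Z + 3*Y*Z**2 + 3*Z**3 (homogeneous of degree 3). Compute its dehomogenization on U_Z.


f(x, y) = -x**2*y - x**2 + 3*x*y**2 + 3*x*y + x - 2*y**3 - y**2 + 3*y + 3

On U_Z we set Z = 1. Each monomial c·X^i·Y^j·Z^k in F becomes c·x^i·y^j·1^k = c·x^i·y^j.
Substituting Z = 1: F(X, Y, 1) = -x**2*y - x**2 + 3*x*y**2 + 3*x*y + x - 2*y**3 - y**2 + 3*y + 3.
Note: deg(f) ≤ deg(F) = 3; strict inequality happens when F is divisible by Z (lost terms).


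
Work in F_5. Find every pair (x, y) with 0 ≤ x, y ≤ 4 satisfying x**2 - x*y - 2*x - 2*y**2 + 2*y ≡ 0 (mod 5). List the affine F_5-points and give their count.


Affine F_5-points: {(0, 0), (0, 1), (2, 0), (3, 1)}; count = 4.

For each of the 25 pairs (x, y) ∈ F_5², evaluate f(x, y) mod 5. Record the zeros.
  x = 0: [0↦0, 1↦0, 2↦1, 3↦3, 4↦1]  zeros at y ∈ {0, 1}
  x = 1: [0↦4, 1↦3, 2↦3, 3↦4, 4↦1]  zeros at y ∈ ∅
  x = 2: [0↦0, 1↦3, 2↦2, 3↦2, 4↦3]  zeros at y ∈ {0}
  x = 3: [0↦3, 1↦0, 2↦3, 3↦2, 4↦2]  zeros at y ∈ {1}
  x = 4: [0↦3, 1↦4, 2↦1, 3↦4, 4↦3]  zeros at y ∈ ∅
Collecting zeros: affine points = {(0, 0), (0, 1), (2, 0), (3, 1)}.
Total count |C(F_5)_aff| = 4.


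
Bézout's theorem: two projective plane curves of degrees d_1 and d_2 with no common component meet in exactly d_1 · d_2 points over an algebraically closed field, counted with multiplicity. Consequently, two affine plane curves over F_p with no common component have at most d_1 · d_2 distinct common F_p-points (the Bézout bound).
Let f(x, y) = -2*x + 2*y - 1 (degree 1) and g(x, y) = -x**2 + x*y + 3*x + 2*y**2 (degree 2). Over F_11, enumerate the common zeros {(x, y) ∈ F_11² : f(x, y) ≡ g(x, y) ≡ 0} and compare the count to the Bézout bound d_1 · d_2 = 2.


Common zeros: ∅; count = 0; Bézout bound = 2.

deg(f) = 1, deg(g) = 2, so Bézout bound = 2.
Scan x ∈ F_11. For each x, list the y ∈ F_11 with f(x, y) ≡ 0 and those with g(x, y) ≡ 0 (mod 11); the common zeros in that column are the intersection.
  x = 0: f ≡ 0 at y ∈ {6}; g ≡ 0 at y ∈ {0}; common: ∅.
  x = 1: f ≡ 0 at y ∈ {7}; g ≡ 0 at y ∈ ∅; common: ∅.
  x = 2: f ≡ 0 at y ∈ {8}; g ≡ 0 at y ∈ ∅; common: ∅.
  x = 3: f ≡ 0 at y ∈ {9}; g ≡ 0 at y ∈ {0, 4}; common: ∅.
  x = 4: f ≡ 0 at y ∈ {10}; g ≡ 0 at y ∈ {4, 5}; common: ∅.
  x = 5: f ≡ 0 at y ∈ {0}; g ≡ 0 at y ∈ ∅; common: ∅.
  x = 6: f ≡ 0 at y ∈ {1}; g ≡ 0 at y ∈ {9, 10}; common: ∅.
  x = 7: f ≡ 0 at y ∈ {2}; g ≡ 0 at y ∈ {3, 10}; common: ∅.
  x = 8: f ≡ 0 at y ∈ {3}; g ≡ 0 at y ∈ ∅; common: ∅.
  x = 9: f ≡ 0 at y ∈ {4}; g ≡ 0 at y ∈ ∅; common: ∅.
  x = 10: f ≡ 0 at y ∈ {5}; g ≡ 0 at y ∈ {3}; common: ∅.
Collecting: common zeros = ∅, so the count is 0.
Comparison with the Bézout bound: 0 ≤ 2 = deg(f)·deg(g), as expected for curves with no common component (the affine F_11-count falls short of the bound because intersections may lie at infinity, over extension fields, or carry multiplicity).


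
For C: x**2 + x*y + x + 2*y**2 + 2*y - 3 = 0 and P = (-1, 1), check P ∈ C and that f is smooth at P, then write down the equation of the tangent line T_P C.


Tangent line at P: 5*y - 5 = 0.

Step 1: f(-1, 1) = 0, so P lies on C.
Step 2: partial derivatives
  f_x(x, y) = 2*x + y + 1, f_y(x, y) = x + 4*y + 2.
  f_x(P) = 0, f_y(P) = 5 (gradient nonzero, so P is smooth).
Step 3: tangent line at P: 0·(x − -1) + 5·(y − 1) = 0.
Expanding: 5*y - 5 = 0.


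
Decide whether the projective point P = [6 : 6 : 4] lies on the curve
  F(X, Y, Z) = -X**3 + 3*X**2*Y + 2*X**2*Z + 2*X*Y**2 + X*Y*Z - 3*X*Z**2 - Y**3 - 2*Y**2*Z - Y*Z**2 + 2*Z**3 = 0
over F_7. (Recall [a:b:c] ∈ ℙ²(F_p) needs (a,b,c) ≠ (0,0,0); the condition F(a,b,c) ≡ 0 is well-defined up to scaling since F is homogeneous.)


F(6,6,4) ≡ 4 (mod 7); P is NOT on the curve.

Evaluate F(6, 6, 4) term-by-term (mod 7).
  -X**3 ↦ -1·216·1·1 = -216
  3*X**2*Y ↦ 3·36·6·1 = 648
  2*X**2*Z ↦ 2·36·1·4 = 288
  2*X*Y**2 ↦ 2·6·36·1 = 432
  X*Y*Z ↦ 1·6·6·4 = 144
  -3*X*Z**2 ↦ -3·6·1·16 = -288
  -Y**3 ↦ -1·1·216·1 = -216
  -2*Y**2*Z ↦ -2·1·36·4 = -288
  -Y*Z**2 ↦ -1·1·6·16 = -96
  2*Z**3 ↦ 2·1·1·64 = 128
Sum: F(6, 6, 4) = (-216) + (648) + (288) + (432) + (144) + (-288) + (-216) + (-288) + (-96) + (128) = 536.
Reducing mod 7: 536 ≡ 4 (mod 7).
Since F(a, b, c) ≡ 4 ≠ 0 (mod 7), P does NOT lie on the curve.


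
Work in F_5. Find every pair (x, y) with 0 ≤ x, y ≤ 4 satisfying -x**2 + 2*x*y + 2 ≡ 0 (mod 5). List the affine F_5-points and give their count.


Affine F_5-points: {(1, 2), (2, 3), (3, 2), (4, 3)}; count = 4.

For each of the 25 pairs (x, y) ∈ F_5², evaluate f(x, y) mod 5. Record the zeros.
  x = 0: [0↦2, 1↦2, 2↦2, 3↦2, 4↦2]  zeros at y ∈ ∅
  x = 1: [0↦1, 1↦3, 2↦0, 3↦2, 4↦4]  zeros at y ∈ {2}
  x = 2: [0↦3, 1↦2, 2↦1, 3↦0, 4↦4]  zeros at y ∈ {3}
  x = 3: [0↦3, 1↦4, 2↦0, 3↦1, 4↦2]  zeros at y ∈ {2}
  x = 4: [0↦1, 1↦4, 2↦2, 3↦0, 4↦3]  zeros at y ∈ {3}
Collecting zeros: affine points = {(1, 2), (2, 3), (3, 2), (4, 3)}.
Total count |C(F_5)_aff| = 4.


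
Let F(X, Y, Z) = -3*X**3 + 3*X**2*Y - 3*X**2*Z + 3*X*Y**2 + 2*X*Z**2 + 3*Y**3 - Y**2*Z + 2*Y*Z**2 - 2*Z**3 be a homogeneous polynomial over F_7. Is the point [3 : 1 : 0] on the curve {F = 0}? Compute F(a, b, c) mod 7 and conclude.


F(3,1,0) ≡ 0 (mod 7); P is on the curve.

Evaluate F(3, 1, 0) term-by-term (mod 7).
  -3*X**3 ↦ -3·27·1·1 = -81
  3*X**2*Y ↦ 3·9·1·1 = 27
  -3*X**2*Z ↦ -3·9·1·0 = 0
  3*X*Y**2 ↦ 3·3·1·1 = 9
  2*X*Z**2 ↦ 2·3·1·0 = 0
  3*Y**3 ↦ 3·1·1·1 = 3
  -Y**2*Z ↦ -1·1·1·0 = 0
  2*Y*Z**2 ↦ 2·1·1·0 = 0
  -2*Z**3 ↦ -2·1·1·0 = 0
Sum: F(3, 1, 0) = (-81) + (27) + (0) + (9) + (0) + (3) + (0) + (0) + (0) = -42.
Reducing mod 7: -42 ≡ 0 (mod 7).
Since F(a, b, c) ≡ 0 (mod 7), P lies on the curve.


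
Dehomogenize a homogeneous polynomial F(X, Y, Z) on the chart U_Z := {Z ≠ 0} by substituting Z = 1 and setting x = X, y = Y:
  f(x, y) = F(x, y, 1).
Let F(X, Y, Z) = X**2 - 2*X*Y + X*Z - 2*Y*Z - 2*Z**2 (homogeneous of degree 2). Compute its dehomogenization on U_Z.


f(x, y) = x**2 - 2*x*y + x - 2*y - 2

On U_Z we set Z = 1. Each monomial c·X^i·Y^j·Z^k in F becomes c·x^i·y^j·1^k = c·x^i·y^j.
Substituting Z = 1: F(X, Y, 1) = x**2 - 2*x*y + x - 2*y - 2.
Note: deg(f) ≤ deg(F) = 2; strict inequality happens when F is divisible by Z (lost terms).


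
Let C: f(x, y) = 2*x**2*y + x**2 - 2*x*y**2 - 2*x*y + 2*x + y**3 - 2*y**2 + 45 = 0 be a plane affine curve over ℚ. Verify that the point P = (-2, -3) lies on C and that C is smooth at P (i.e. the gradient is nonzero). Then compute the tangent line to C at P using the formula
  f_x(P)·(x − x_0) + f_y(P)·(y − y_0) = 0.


Tangent line at P: 10*x + 27*y + 101 = 0.

Step 1: f(-2, -3) = 0, so P lies on C.
Step 2: partial derivatives
  f_x(x, y) = 4*x*y + 2*x - 2*y**2 - 2*y + 2, f_y(x, y) = 2*x**2 - 4*x*y - 2*x + 3*y**2 - 4*y.
  f_x(P) = 10, f_y(P) = 27 (gradient nonzero, so P is smooth).
Step 3: tangent line at P: 10·(x − -2) + 27·(y − -3) = 0.
Expanding: 10*x + 27*y + 101 = 0.


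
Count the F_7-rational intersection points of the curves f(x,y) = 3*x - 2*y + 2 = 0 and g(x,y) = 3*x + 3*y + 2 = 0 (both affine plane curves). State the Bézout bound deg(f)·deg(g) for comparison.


Common zeros: {(4, 0)}; count = 1; Bézout bound = 1.

deg(f) = 1, deg(g) = 1, so Bézout bound = 1.
Scan x ∈ F_7. For each x, list the y ∈ F_7 with f(x, y) ≡ 0 and those with g(x, y) ≡ 0 (mod 7); the common zeros in that column are the intersection.
  x = 0: f ≡ 0 at y ∈ {1}; g ≡ 0 at y ∈ {4}; common: ∅.
  x = 1: f ≡ 0 at y ∈ {6}; g ≡ 0 at y ∈ {3}; common: ∅.
  x = 2: f ≡ 0 at y ∈ {4}; g ≡ 0 at y ∈ {2}; common: ∅.
  x = 3: f ≡ 0 at y ∈ {2}; g ≡ 0 at y ∈ {1}; common: ∅.
  x = 4: f ≡ 0 at y ∈ {0}; g ≡ 0 at y ∈ {0}; common: {0}.
  x = 5: f ≡ 0 at y ∈ {5}; g ≡ 0 at y ∈ {6}; common: ∅.
  x = 6: f ≡ 0 at y ∈ {3}; g ≡ 0 at y ∈ {5}; common: ∅.
Collecting: common zeros = {(4, 0)}, so the count is 1.
Comparison with the Bézout bound: 1 ≤ 1 = deg(f)·deg(g), as expected for curves with no common component (the bound is attained).


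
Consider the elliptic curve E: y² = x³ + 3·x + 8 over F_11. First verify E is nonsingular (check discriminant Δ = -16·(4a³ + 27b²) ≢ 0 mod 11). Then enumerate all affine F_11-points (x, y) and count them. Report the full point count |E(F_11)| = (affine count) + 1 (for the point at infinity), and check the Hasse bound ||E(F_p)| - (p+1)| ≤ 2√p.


Affine points = {(1, 1), (1, 10), (2, 0), (3, 0), (5, 4), (5, 7), (6, 0), (7, 3), (7, 8), (8, 4), (8, 7), (9, 4), (9, 7), (10, 2), (10, 9)}; affine count = 15; |E(F_11)| = 16.

Discriminant check: Δ ∝ 4a³ + 27b² = 4·3³ + 27·8² = 4·27 + 27·64 ≡ 10 (mod 11). Nonzero ⇒ E is nonsingular.
For each x ∈ F_11, compute rhs = x³ + 3·x + 8 mod 11, then count y ∈ F_11 with y² ≡ rhs.
  x = 0: rhs = 8, matching y values: none (0 points).
  x = 1: rhs = 1, matching y values: 1, 10 (2 points).
  x = 2: rhs = 0, matching y values: 0 (1 points).
  x = 3: rhs = 0, matching y values: 0 (1 points).
  x = 4: rhs = 7, matching y values: none (0 points).
  x = 5: rhs = 5, matching y values: 4, 7 (2 points).
  x = 6: rhs = 0, matching y values: 0 (1 points).
  x = 7: rhs = 9, matching y values: 3, 8 (2 points).
  x = 8: rhs = 5, matching y values: 4, 7 (2 points).
  x = 9: rhs = 5, matching y values: 4, 7 (2 points).
  x = 10: rhs = 4, matching y values: 2, 9 (2 points).
Total affine count: 15.
Full point count |E(F_11)| = 15 + 1 = 16.
Hasse bound: |16 − (11+1)| = |4| = 4 ≤ 2√11 ≈ 6.6332 ✓.


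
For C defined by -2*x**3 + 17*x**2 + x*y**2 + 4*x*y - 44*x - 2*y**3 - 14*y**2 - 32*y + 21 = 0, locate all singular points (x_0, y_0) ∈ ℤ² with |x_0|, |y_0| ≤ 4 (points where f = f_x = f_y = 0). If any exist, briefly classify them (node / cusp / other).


Singular points: {(3, -2)}; classification: node.

Compute partial derivatives:
  f_x = -6*x**2 + 34*x + y**2 + 4*y - 44.
  f_y = 2*x*y + 4*x - 6*y**2 - 28*y - 32.
Scan x_0 ∈ {−4, ..., 4}. For each x_0, f_y(x_0, y) is a polynomial in y; find its integer roots y ∈ {−4, ..., 4}, then test f_x and f at those candidates.
  x = -4: f_y(-4, y) = -6*y**2 - 36*y - 48; vanishes at y ∈ {-4, -2}. (-4, -4): f_x = -276 ≠ 0; (-4, -2): f_x = -280 ≠ 0.
  x = -3: f_y(-3, y) = -6*y**2 - 34*y - 44; vanishes at y ∈ {-2}. (-3, -2): f_x = -204 ≠ 0.
  x = -2: f_y(-2, y) = -6*y**2 - 32*y - 40; vanishes at y ∈ {-2}. (-2, -2): f_x = -140 ≠ 0.
  x = -1: f_y(-1, y) = -6*y**2 - 30*y - 36; vanishes at y ∈ {-3, -2}. (-1, -3): f_x = -87 ≠ 0; (-1, -2): f_x = -88 ≠ 0.
  x = 0: f_y(0, y) = -6*y**2 - 28*y - 32; vanishes at y ∈ {-2}. (0, -2): f_x = -48 ≠ 0.
  x = 1: f_y(1, y) = -6*y**2 - 26*y - 28; vanishes at y ∈ {-2}. (1, -2): f_x = -20 ≠ 0.
  x = 2: f_y(2, y) = -6*y**2 - 24*y - 24; vanishes at y ∈ {-2}. (2, -2): f_x = -4 ≠ 0.
  x = 3: f_y(3, y) = -6*y**2 - 22*y - 20; vanishes at y ∈ {-2}. (3, -2): f_x = 0, f = 0 — SINGULAR.
  x = 4: f_y(4, y) = -6*y**2 - 20*y - 16; vanishes at y ∈ {-2}. (4, -2): f_x = -8 ≠ 0.
Only singular point on the grid: (3, -2).
Classify: substitute x = 3 + u, y = -2 + v and expand: f = -2*u**3 - u**2 + u*v**2 - 2*v**3 + v**2.
No constant or linear terms (consistent with a singular point). Quadratic part: -u**2 + v**2. Cubic part: -2*u**3 + u*v**2 - 2*v**3.
The quadratic part v**2 - u**2 = (v − u)(v + u) splits into two distinct linear factors, so there are two distinct tangent lines y − -2 = ±(x − 3) — this is a node (ordinary double point).
Classification: node.


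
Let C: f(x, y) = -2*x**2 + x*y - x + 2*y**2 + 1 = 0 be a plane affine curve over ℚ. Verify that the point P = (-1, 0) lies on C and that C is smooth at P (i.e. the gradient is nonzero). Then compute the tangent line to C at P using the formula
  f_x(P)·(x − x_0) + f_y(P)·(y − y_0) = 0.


Tangent line at P: 3*x - y + 3 = 0.

Step 1: f(-1, 0) = 0, so P lies on C.
Step 2: partial derivatives
  f_x(x, y) = -4*x + y - 1, f_y(x, y) = x + 4*y.
  f_x(P) = 3, f_y(P) = -1 (gradient nonzero, so P is smooth).
Step 3: tangent line at P: 3·(x − -1) + -1·(y − 0) = 0.
Expanding: 3*x - y + 3 = 0.


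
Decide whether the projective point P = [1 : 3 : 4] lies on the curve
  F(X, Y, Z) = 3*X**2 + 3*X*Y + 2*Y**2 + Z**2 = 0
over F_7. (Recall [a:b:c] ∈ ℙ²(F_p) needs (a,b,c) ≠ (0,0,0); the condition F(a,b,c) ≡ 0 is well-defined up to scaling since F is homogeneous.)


F(1,3,4) ≡ 4 (mod 7); P is NOT on the curve.

Evaluate F(1, 3, 4) term-by-term (mod 7).
  3*X**2 ↦ 3·1·1·1 = 3
  3*X*Y ↦ 3·1·3·1 = 9
  2*Y**2 ↦ 2·1·9·1 = 18
  Z**2 ↦ 1·1·1·16 = 16
Sum: F(1, 3, 4) = (3) + (9) + (18) + (16) = 46.
Reducing mod 7: 46 ≡ 4 (mod 7).
Since F(a, b, c) ≡ 4 ≠ 0 (mod 7), P does NOT lie on the curve.


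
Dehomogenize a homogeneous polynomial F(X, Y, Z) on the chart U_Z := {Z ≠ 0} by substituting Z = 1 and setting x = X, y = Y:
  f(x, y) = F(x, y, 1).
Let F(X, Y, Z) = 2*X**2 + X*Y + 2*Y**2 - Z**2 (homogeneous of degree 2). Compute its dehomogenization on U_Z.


f(x, y) = 2*x**2 + x*y + 2*y**2 - 1

On U_Z we set Z = 1. Each monomial c·X^i·Y^j·Z^k in F becomes c·x^i·y^j·1^k = c·x^i·y^j.
Substituting Z = 1: F(X, Y, 1) = 2*x**2 + x*y + 2*y**2 - 1.
Note: deg(f) ≤ deg(F) = 2; strict inequality happens when F is divisible by Z (lost terms).


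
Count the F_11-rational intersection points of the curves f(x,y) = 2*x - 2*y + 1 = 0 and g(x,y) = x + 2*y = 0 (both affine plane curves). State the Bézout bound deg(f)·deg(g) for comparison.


Common zeros: {(7, 2)}; count = 1; Bézout bound = 1.

deg(f) = 1, deg(g) = 1, so Bézout bound = 1.
Scan x ∈ F_11. For each x, list the y ∈ F_11 with f(x, y) ≡ 0 and those with g(x, y) ≡ 0 (mod 11); the common zeros in that column are the intersection.
  x = 0: f ≡ 0 at y ∈ {6}; g ≡ 0 at y ∈ {0}; common: ∅.
  x = 1: f ≡ 0 at y ∈ {7}; g ≡ 0 at y ∈ {5}; common: ∅.
  x = 2: f ≡ 0 at y ∈ {8}; g ≡ 0 at y ∈ {10}; common: ∅.
  x = 3: f ≡ 0 at y ∈ {9}; g ≡ 0 at y ∈ {4}; common: ∅.
  x = 4: f ≡ 0 at y ∈ {10}; g ≡ 0 at y ∈ {9}; common: ∅.
  x = 5: f ≡ 0 at y ∈ {0}; g ≡ 0 at y ∈ {3}; common: ∅.
  x = 6: f ≡ 0 at y ∈ {1}; g ≡ 0 at y ∈ {8}; common: ∅.
  x = 7: f ≡ 0 at y ∈ {2}; g ≡ 0 at y ∈ {2}; common: {2}.
  x = 8: f ≡ 0 at y ∈ {3}; g ≡ 0 at y ∈ {7}; common: ∅.
  x = 9: f ≡ 0 at y ∈ {4}; g ≡ 0 at y ∈ {1}; common: ∅.
  x = 10: f ≡ 0 at y ∈ {5}; g ≡ 0 at y ∈ {6}; common: ∅.
Collecting: common zeros = {(7, 2)}, so the count is 1.
Comparison with the Bézout bound: 1 ≤ 1 = deg(f)·deg(g), as expected for curves with no common component (the bound is attained).


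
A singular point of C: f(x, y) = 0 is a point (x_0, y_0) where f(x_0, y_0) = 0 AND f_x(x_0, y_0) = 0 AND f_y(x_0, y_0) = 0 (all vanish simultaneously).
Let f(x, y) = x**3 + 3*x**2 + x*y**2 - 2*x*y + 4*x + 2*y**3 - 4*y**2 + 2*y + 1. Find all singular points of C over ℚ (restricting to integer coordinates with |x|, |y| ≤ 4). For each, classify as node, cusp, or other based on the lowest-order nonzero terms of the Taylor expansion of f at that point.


Singular points: {(-1, 1)}; classification: cusp.

Compute partial derivatives:
  f_x = 3*x**2 + 6*x + y**2 - 2*y + 4.
  f_y = 2*x*y - 2*x + 6*y**2 - 8*y + 2.
Scan x_0 ∈ {−4, ..., 4}. For each x_0, f_y(x_0, y) is a polynomial in y; find its integer roots y ∈ {−4, ..., 4}, then test f_x and f at those candidates.
  x = -4: f_y(-4, y) = 6*y**2 - 16*y + 10; vanishes at y ∈ {1}. (-4, 1): f_x = 27 ≠ 0.
  x = -3: f_y(-3, y) = 6*y**2 - 14*y + 8; vanishes at y ∈ {1}. (-3, 1): f_x = 12 ≠ 0.
  x = -2: f_y(-2, y) = 6*y**2 - 12*y + 6; vanishes at y ∈ {1}. (-2, 1): f_x = 3 ≠ 0.
  x = -1: f_y(-1, y) = 6*y**2 - 10*y + 4; vanishes at y ∈ {1}. (-1, 1): f_x = 0, f = 0 — SINGULAR.
  x = 0: f_y(0, y) = 6*y**2 - 8*y + 2; vanishes at y ∈ {1}. (0, 1): f_x = 3 ≠ 0.
  x = 1: f_y(1, y) = 6*y**2 - 6*y; vanishes at y ∈ {0, 1}. (1, 0): f_x = 13 ≠ 0; (1, 1): f_x = 12 ≠ 0.
  x = 2: f_y(2, y) = 6*y**2 - 4*y - 2; vanishes at y ∈ {1}. (2, 1): f_x = 27 ≠ 0.
  x = 3: f_y(3, y) = 6*y**2 - 2*y - 4; vanishes at y ∈ {1}. (3, 1): f_x = 48 ≠ 0.
  x = 4: f_y(4, y) = 6*y**2 - 6; vanishes at y ∈ {-1, 1}. (4, -1): f_x = 79 ≠ 0; (4, 1): f_x = 75 ≠ 0.
Only singular point on the grid: (-1, 1).
Classify: substitute x = -1 + u, y = 1 + v and expand: f = u**3 + u*v**2 + 2*v**3 + v**2.
No constant or linear terms (consistent with a singular point). Quadratic part: v**2. Cubic part: u**3 + u*v**2 + 2*v**3.
The quadratic part v**2 is a perfect square, so there is a single (double) tangent line v = 0, i.e. y = 1. Restricting the cubic part to that line (v = 0) leaves u**3 ≠ 0, so f is not divisible by v and the branch is v² ≈ -u**3 to lowest order — this is a cusp.
Classification: cusp.


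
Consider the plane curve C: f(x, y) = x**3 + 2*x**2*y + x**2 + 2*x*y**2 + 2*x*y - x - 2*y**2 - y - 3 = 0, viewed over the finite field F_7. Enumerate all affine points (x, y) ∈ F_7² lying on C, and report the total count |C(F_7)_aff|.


Affine F_7-points: {(1, 3), (2, 0), (2, 5), (3, 5), (4, 2), (5, 5), (5, 6), (6, 1), (6, 4)}; count = 9.

For each of the 49 pairs (x, y) ∈ F_7², evaluate f(x, y) mod 7. Record the zeros.
  x = 0: [0↦4, 1↦1, 2↦1, 3↦4, 4↦3, 5↦5, 6↦3]  zeros at y ∈ ∅
  x = 1: [0↦5, 1↦1, 2↦4, 3↦0, 4↦3, 5↦6, 6↦2]  zeros at y ∈ {3}
  x = 2: [0↦0, 1↦6, 2↦2, 3↦2, 4↦6, 5↦0, 6↦5]  zeros at y ∈ {0, 5}
  x = 3: [0↦2, 1↦1, 2↦1, 3↦2, 4↦4, 5↦0, 6↦4]  zeros at y ∈ {5}
  x = 4: [0↦3, 1↦6, 2↦0, 3↦6, 4↦3, 5↦5, 6↦5]  zeros at y ∈ {2}
  x = 5: [0↦2, 1↦6, 2↦5, 3↦6, 4↦2, 5↦0, 6↦0]  zeros at y ∈ {5, 6}
  x = 6: [0↦5, 1↦0, 2↦1, 3↦1, 4↦0, 5↦5, 6↦2]  zeros at y ∈ {1, 4}
Collecting zeros: affine points = {(1, 3), (2, 0), (2, 5), (3, 5), (4, 2), (5, 5), (5, 6), (6, 1), (6, 4)}.
Total count |C(F_7)_aff| = 9.


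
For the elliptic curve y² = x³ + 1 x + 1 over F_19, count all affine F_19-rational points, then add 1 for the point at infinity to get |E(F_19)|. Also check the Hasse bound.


Affine points = {(0, 1), (0, 18), (2, 7), (2, 12), (5, 6), (5, 13), (7, 3), (7, 16), (9, 6), (9, 13), (10, 2), (10, 17), (13, 8), (13, 11), (14, 2), (14, 17), (15, 3), (15, 16), (16, 3), (16, 16)}; affine count = 20; |E(F_19)| = 21.

Discriminant check: Δ ∝ 4a³ + 27b² = 4·1³ + 27·1² = 4·1 + 27·1 ≡ 12 (mod 19). Nonzero ⇒ E is nonsingular.
For each x ∈ F_19, compute rhs = x³ + 1·x + 1 mod 19, then count y ∈ F_19 with y² ≡ rhs.
  x = 0: rhs = 1, matching y values: 1, 18 (2 points).
  x = 1: rhs = 3, matching y values: none (0 points).
  x = 2: rhs = 11, matching y values: 7, 12 (2 points).
  x = 3: rhs = 12, matching y values: none (0 points).
  x = 4: rhs = 12, matching y values: none (0 points).
  x = 5: rhs = 17, matching y values: 6, 13 (2 points).
  x = 6: rhs = 14, matching y values: none (0 points).
  x = 7: rhs = 9, matching y values: 3, 16 (2 points).
  x = 8: rhs = 8, matching y values: none (0 points).
  x = 9: rhs = 17, matching y values: 6, 13 (2 points).
  x = 10: rhs = 4, matching y values: 2, 17 (2 points).
  x = 11: rhs = 13, matching y values: none (0 points).
  x = 12: rhs = 12, matching y values: none (0 points).
  x = 13: rhs = 7, matching y values: 8, 11 (2 points).
  x = 14: rhs = 4, matching y values: 2, 17 (2 points).
  x = 15: rhs = 9, matching y values: 3, 16 (2 points).
  x = 16: rhs = 9, matching y values: 3, 16 (2 points).
  x = 17: rhs = 10, matching y values: none (0 points).
  x = 18: rhs = 18, matching y values: none (0 points).
Total affine count: 20.
Full point count |E(F_19)| = 20 + 1 = 21.
Hasse bound: |21 − (19+1)| = |1| = 1 ≤ 2√19 ≈ 8.7178 ✓.


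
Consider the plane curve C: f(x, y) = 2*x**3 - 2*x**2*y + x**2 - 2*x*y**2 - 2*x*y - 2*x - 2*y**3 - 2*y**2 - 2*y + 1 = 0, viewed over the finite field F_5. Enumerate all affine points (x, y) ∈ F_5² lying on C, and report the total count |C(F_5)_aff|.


Affine F_5-points: {(0, 1), (1, 1), (2, 1)}; count = 3.

For each of the 25 pairs (x, y) ∈ F_5², evaluate f(x, y) mod 5. Record the zeros.
  x = 0: [0↦1, 1↦0, 2↦3, 3↦3, 4↦3]  zeros at y ∈ {1}
  x = 1: [0↦2, 1↦0, 2↦3, 3↦4, 4↦1]  zeros at y ∈ {1}
  x = 2: [0↦2, 1↦0, 2↦4, 3↦2, 4↦2]  zeros at y ∈ {1}
  x = 3: [0↦3, 1↦2, 2↦3, 3↦4, 4↦3]  zeros at y ∈ ∅
  x = 4: [0↦2, 1↦3, 2↦2, 3↦2, 4↦1]  zeros at y ∈ ∅
Collecting zeros: affine points = {(0, 1), (1, 1), (2, 1)}.
Total count |C(F_5)_aff| = 3.


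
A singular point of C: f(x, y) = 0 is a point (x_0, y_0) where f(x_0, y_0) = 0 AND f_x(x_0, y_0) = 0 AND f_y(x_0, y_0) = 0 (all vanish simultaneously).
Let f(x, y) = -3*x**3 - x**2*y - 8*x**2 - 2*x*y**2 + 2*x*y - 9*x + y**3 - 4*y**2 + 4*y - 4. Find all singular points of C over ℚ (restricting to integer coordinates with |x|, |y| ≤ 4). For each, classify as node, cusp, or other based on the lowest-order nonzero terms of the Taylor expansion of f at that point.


Singular points: {(-1, 1)}; classification: cusp.

Compute partial derivatives:
  f_x = -9*x**2 - 2*x*y - 16*x - 2*y**2 + 2*y - 9.
  f_y = -x**2 - 4*x*y + 2*x + 3*y**2 - 8*y + 4.
Scan x_0 ∈ {−4, ..., 4}. For each x_0, f_y(x_0, y) is a polynomial in y; find its integer roots y ∈ {−4, ..., 4}, then test f_x and f at those candidates.
  x = -4: f_y(-4, y) = 3*y**2 + 8*y - 20; no integer root y with |y| ≤ 4.
  x = -3: f_y(-3, y) = 3*y**2 + 4*y - 11; no integer root y with |y| ≤ 4.
  x = -2: f_y(-2, y) = 3*y**2 - 4; no integer root y with |y| ≤ 4.
  x = -1: f_y(-1, y) = 3*y**2 - 4*y + 1; vanishes at y ∈ {1}. (-1, 1): f_x = 0, f = 0 — SINGULAR.
  x = 0: f_y(0, y) = 3*y**2 - 8*y + 4; vanishes at y ∈ {2}. (0, 2): f_x = -13 ≠ 0.
  x = 1: f_y(1, y) = 3*y**2 - 12*y + 5; no integer root y with |y| ≤ 4.
  x = 2: f_y(2, y) = 3*y**2 - 16*y + 4; no integer root y with |y| ≤ 4.
  x = 3: f_y(3, y) = 3*y**2 - 20*y + 1; no integer root y with |y| ≤ 4.
  x = 4: f_y(4, y) = 3*y**2 - 24*y - 4; no integer root y with |y| ≤ 4.
Only singular point on the grid: (-1, 1).
Classify: substitute x = -1 + u, y = 1 + v and expand: f = -3*u**3 - u**2*v - 2*u*v**2 + v**3 + v**2.
No constant or linear terms (consistent with a singular point). Quadratic part: v**2. Cubic part: -3*u**3 - u**2*v - 2*u*v**2 + v**3.
The quadratic part v**2 is a perfect square, so there is a single (double) tangent line v = 0, i.e. y = 1. Restricting the cubic part to that line (v = 0) leaves -3*u**3 ≠ 0, so f is not divisible by v and the branch is v² ≈ 3*u**3 to lowest order — this is a cusp.
Classification: cusp.


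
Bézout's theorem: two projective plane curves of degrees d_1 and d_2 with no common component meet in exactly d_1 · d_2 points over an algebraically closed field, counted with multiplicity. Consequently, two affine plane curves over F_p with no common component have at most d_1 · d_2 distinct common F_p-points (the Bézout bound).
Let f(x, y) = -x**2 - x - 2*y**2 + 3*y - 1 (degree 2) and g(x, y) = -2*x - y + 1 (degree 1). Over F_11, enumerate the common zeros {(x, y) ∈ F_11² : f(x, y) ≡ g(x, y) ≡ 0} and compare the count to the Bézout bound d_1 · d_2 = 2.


Common zeros: {(0, 1), (5, 2)}; count = 2; Bézout bound = 2.

deg(f) = 2, deg(g) = 1, so Bézout bound = 2.
Scan x ∈ F_11. For each x, list the y ∈ F_11 with f(x, y) ≡ 0 and those with g(x, y) ≡ 0 (mod 11); the common zeros in that column are the intersection.
  x = 0: f ≡ 0 at y ∈ {1, 6}; g ≡ 0 at y ∈ {1}; common: {1}.
  x = 1: f ≡ 0 at y ∈ ∅; g ≡ 0 at y ∈ {10}; common: ∅.
  x = 2: f ≡ 0 at y ∈ ∅; g ≡ 0 at y ∈ {8}; common: ∅.
  x = 3: f ≡ 0 at y ∈ {3, 4}; g ≡ 0 at y ∈ {6}; common: ∅.
  x = 4: f ≡ 0 at y ∈ ∅; g ≡ 0 at y ∈ {4}; common: ∅.
  x = 5: f ≡ 0 at y ∈ {2, 5}; g ≡ 0 at y ∈ {2}; common: {2}.
  x = 6: f ≡ 0 at y ∈ ∅; g ≡ 0 at y ∈ {0}; common: ∅.
  x = 7: f ≡ 0 at y ∈ {3, 4}; g ≡ 0 at y ∈ {9}; common: ∅.
  x = 8: f ≡ 0 at y ∈ ∅; g ≡ 0 at y ∈ {7}; common: ∅.
  x = 9: f ≡ 0 at y ∈ ∅; g ≡ 0 at y ∈ {5}; common: ∅.
  x = 10: f ≡ 0 at y ∈ {1, 6}; g ≡ 0 at y ∈ {3}; common: ∅.
Collecting: common zeros = {(0, 1), (5, 2)}, so the count is 2.
Comparison with the Bézout bound: 2 ≤ 2 = deg(f)·deg(g), as expected for curves with no common component (the bound is attained).


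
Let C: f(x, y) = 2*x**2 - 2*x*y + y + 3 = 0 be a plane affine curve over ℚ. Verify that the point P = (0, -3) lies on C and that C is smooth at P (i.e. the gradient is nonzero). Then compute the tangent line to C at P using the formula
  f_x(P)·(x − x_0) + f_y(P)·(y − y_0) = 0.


Tangent line at P: 6*x + y + 3 = 0.

Step 1: f(0, -3) = 0, so P lies on C.
Step 2: partial derivatives
  f_x(x, y) = 4*x - 2*y, f_y(x, y) = 1 - 2*x.
  f_x(P) = 6, f_y(P) = 1 (gradient nonzero, so P is smooth).
Step 3: tangent line at P: 6·(x − 0) + 1·(y − -3) = 0.
Expanding: 6*x + y + 3 = 0.


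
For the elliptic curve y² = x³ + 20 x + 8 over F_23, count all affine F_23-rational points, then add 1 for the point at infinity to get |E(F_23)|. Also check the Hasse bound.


Affine points = {(0, 10), (0, 13), (1, 11), (1, 12), (3, 7), (3, 16), (5, 7), (5, 16), (7, 10), (7, 13), (8, 6), (8, 17), (10, 9), (10, 14), (11, 8), (11, 15), (13, 2), (13, 21), (15, 7), (15, 16), (16, 10), (16, 13), (18, 6), (18, 17), (19, 5), (19, 18), (20, 6), (20, 17), (21, 11), (21, 12)}; affine count = 30; |E(F_23)| = 31.

Discriminant check: Δ ∝ 4a³ + 27b² = 4·20³ + 27·8² = 4·8000 + 27·64 ≡ 10 (mod 23). Nonzero ⇒ E is nonsingular.
For each x ∈ F_23, compute rhs = x³ + 20·x + 8 mod 23, then count y ∈ F_23 with y² ≡ rhs.
  x = 0: rhs = 8, matching y values: 10, 13 (2 points).
  x = 1: rhs = 6, matching y values: 11, 12 (2 points).
  x = 2: rhs = 10, matching y values: none (0 points).
  x = 3: rhs = 3, matching y values: 7, 16 (2 points).
  x = 4: rhs = 14, matching y values: none (0 points).
  x = 5: rhs = 3, matching y values: 7, 16 (2 points).
  x = 6: rhs = 22, matching y values: none (0 points).
  x = 7: rhs = 8, matching y values: 10, 13 (2 points).
  x = 8: rhs = 13, matching y values: 6, 17 (2 points).
  x = 9: rhs = 20, matching y values: none (0 points).
  x = 10: rhs = 12, matching y values: 9, 14 (2 points).
  x = 11: rhs = 18, matching y values: 8, 15 (2 points).
  x = 12: rhs = 21, matching y values: none (0 points).
  x = 13: rhs = 4, matching y values: 2, 21 (2 points).
  x = 14: rhs = 19, matching y values: none (0 points).
  x = 15: rhs = 3, matching y values: 7, 16 (2 points).
  x = 16: rhs = 8, matching y values: 10, 13 (2 points).
  x = 17: rhs = 17, matching y values: none (0 points).
  x = 18: rhs = 13, matching y values: 6, 17 (2 points).
  x = 19: rhs = 2, matching y values: 5, 18 (2 points).
  x = 20: rhs = 13, matching y values: 6, 17 (2 points).
  x = 21: rhs = 6, matching y values: 11, 12 (2 points).
  x = 22: rhs = 10, matching y values: none (0 points).
Total affine count: 30.
Full point count |E(F_23)| = 30 + 1 = 31.
Hasse bound: |31 − (23+1)| = |7| = 7 ≤ 2√23 ≈ 9.5917 ✓.


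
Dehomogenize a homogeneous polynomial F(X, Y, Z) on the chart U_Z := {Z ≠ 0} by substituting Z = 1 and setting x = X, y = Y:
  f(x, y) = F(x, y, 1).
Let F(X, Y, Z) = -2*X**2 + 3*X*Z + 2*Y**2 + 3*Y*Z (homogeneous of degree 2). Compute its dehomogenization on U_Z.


f(x, y) = -2*x**2 + 3*x + 2*y**2 + 3*y

On U_Z we set Z = 1. Each monomial c·X^i·Y^j·Z^k in F becomes c·x^i·y^j·1^k = c·x^i·y^j.
Substituting Z = 1: F(X, Y, 1) = -2*x**2 + 3*x + 2*y**2 + 3*y.
Note: deg(f) ≤ deg(F) = 2; strict inequality happens when F is divisible by Z (lost terms).


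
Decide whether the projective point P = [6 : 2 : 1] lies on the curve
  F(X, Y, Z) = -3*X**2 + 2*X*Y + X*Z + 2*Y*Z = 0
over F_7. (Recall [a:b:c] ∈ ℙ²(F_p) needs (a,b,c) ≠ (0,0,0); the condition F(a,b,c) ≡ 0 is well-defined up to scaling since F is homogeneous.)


F(6,2,1) ≡ 3 (mod 7); P is NOT on the curve.

Evaluate F(6, 2, 1) term-by-term (mod 7).
  -3*X**2 ↦ -3·36·1·1 = -108
  2*X*Y ↦ 2·6·2·1 = 24
  X*Z ↦ 1·6·1·1 = 6
  2*Y*Z ↦ 2·1·2·1 = 4
Sum: F(6, 2, 1) = (-108) + (24) + (6) + (4) = -74.
Reducing mod 7: -74 ≡ 3 (mod 7).
Since F(a, b, c) ≡ 3 ≠ 0 (mod 7), P does NOT lie on the curve.


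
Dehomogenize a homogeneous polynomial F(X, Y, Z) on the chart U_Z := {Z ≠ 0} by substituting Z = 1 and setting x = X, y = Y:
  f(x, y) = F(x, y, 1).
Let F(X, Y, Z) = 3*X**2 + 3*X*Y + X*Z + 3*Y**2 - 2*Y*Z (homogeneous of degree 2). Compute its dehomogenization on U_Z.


f(x, y) = 3*x**2 + 3*x*y + x + 3*y**2 - 2*y

On U_Z we set Z = 1. Each monomial c·X^i·Y^j·Z^k in F becomes c·x^i·y^j·1^k = c·x^i·y^j.
Substituting Z = 1: F(X, Y, 1) = 3*x**2 + 3*x*y + x + 3*y**2 - 2*y.
Note: deg(f) ≤ deg(F) = 2; strict inequality happens when F is divisible by Z (lost terms).


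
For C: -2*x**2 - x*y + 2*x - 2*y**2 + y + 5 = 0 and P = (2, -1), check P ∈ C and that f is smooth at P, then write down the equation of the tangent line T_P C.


Tangent line at P: -5*x + 3*y + 13 = 0.

Step 1: f(2, -1) = 0, so P lies on C.
Step 2: partial derivatives
  f_x(x, y) = -4*x - y + 2, f_y(x, y) = -x - 4*y + 1.
  f_x(P) = -5, f_y(P) = 3 (gradient nonzero, so P is smooth).
Step 3: tangent line at P: -5·(x − 2) + 3·(y − -1) = 0.
Expanding: -5*x + 3*y + 13 = 0.


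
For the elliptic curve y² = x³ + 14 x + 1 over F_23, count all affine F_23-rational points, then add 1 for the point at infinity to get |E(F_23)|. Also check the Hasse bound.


Affine points = {(0, 1), (0, 22), (1, 4), (1, 19), (3, 1), (3, 22), (4, 11), (4, 12), (5, 9), (5, 14), (6, 5), (6, 18), (8, 2), (8, 21), (17, 0), (18, 6), (18, 17), (20, 1), (20, 22), (22, 3), (22, 20)}; affine count = 21; |E(F_23)| = 22.

Discriminant check: Δ ∝ 4a³ + 27b² = 4·14³ + 27·1² = 4·2744 + 27·1 ≡ 9 (mod 23). Nonzero ⇒ E is nonsingular.
For each x ∈ F_23, compute rhs = x³ + 14·x + 1 mod 23, then count y ∈ F_23 with y² ≡ rhs.
  x = 0: rhs = 1, matching y values: 1, 22 (2 points).
  x = 1: rhs = 16, matching y values: 4, 19 (2 points).
  x = 2: rhs = 14, matching y values: none (0 points).
  x = 3: rhs = 1, matching y values: 1, 22 (2 points).
  x = 4: rhs = 6, matching y values: 11, 12 (2 points).
  x = 5: rhs = 12, matching y values: 9, 14 (2 points).
  x = 6: rhs = 2, matching y values: 5, 18 (2 points).
  x = 7: rhs = 5, matching y values: none (0 points).
  x = 8: rhs = 4, matching y values: 2, 21 (2 points).
  x = 9: rhs = 5, matching y values: none (0 points).
  x = 10: rhs = 14, matching y values: none (0 points).
  x = 11: rhs = 14, matching y values: none (0 points).
  x = 12: rhs = 11, matching y values: none (0 points).
  x = 13: rhs = 11, matching y values: none (0 points).
  x = 14: rhs = 20, matching y values: none (0 points).
  x = 15: rhs = 21, matching y values: none (0 points).
  x = 16: rhs = 20, matching y values: none (0 points).
  x = 17: rhs = 0, matching y values: 0 (1 points).
  x = 18: rhs = 13, matching y values: 6, 17 (2 points).
  x = 19: rhs = 19, matching y values: none (0 points).
  x = 20: rhs = 1, matching y values: 1, 22 (2 points).
  x = 21: rhs = 11, matching y values: none (0 points).
  x = 22: rhs = 9, matching y values: 3, 20 (2 points).
Total affine count: 21.
Full point count |E(F_23)| = 21 + 1 = 22.
Hasse bound: |22 − (23+1)| = |-2| = 2 ≤ 2√23 ≈ 9.5917 ✓.
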